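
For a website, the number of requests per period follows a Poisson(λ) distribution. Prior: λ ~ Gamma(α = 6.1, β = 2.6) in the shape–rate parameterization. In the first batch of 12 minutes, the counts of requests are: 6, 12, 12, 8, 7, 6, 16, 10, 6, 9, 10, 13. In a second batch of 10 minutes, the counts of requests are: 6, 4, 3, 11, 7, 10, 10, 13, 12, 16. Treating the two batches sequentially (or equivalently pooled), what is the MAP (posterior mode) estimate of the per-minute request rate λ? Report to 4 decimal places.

8.6220

With a Gamma(shape α, rate β) prior, the Poisson likelihood is conjugate: the posterior is Gamma(α + ΣXᵢ, β + n).
Batch 1: sum of counts S = 115 over n = 12 minutes.
After batch 1: Gamma(α+S, β+n) = Gamma(6.1+115, 2.6+12) = Gamma(121.1, 14.6).
Batch 2: sum of counts S = 92 over n = 10 minutes.
After batch 2: Gamma(α+S, β+n) = Gamma(121.1+92, 14.6+10) = Gamma(213.1, 24.6).
Mode of Gamma(α,β) for α≥1 is (α−1)/β = 212.1/24.6 = 8.6220.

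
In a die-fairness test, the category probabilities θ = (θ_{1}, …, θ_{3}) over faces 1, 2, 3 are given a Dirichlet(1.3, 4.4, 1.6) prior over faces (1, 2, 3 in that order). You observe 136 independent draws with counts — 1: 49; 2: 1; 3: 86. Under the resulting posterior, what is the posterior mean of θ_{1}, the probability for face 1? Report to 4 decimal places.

The Dirichlet prior is conjugate to the Multinomial likelihood: each posterior αⱼ = prior αⱼ + observed count nⱼ.
Posterior concentration: (50.3, 5.4, 87.6), total = 143.3.
E[θ_{1}|data] = α_{1}/Σα = 50.3/143.3 = 0.3510.

0.3510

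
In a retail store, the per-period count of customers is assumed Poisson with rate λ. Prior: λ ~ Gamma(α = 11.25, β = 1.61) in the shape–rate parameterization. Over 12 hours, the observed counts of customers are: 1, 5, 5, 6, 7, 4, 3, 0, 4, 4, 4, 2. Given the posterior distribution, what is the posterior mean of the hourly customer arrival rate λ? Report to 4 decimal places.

With a Gamma(shape α, rate β) prior, the Poisson likelihood is conjugate: the posterior is Gamma(α + ΣXᵢ, β + n).
Sum of counts S = 45 over n = 12 hours.
Posterior: Gamma(α+S, β+n) = Gamma(11.25+45, 1.61+12) = Gamma(56.25, 13.61).
Posterior mean = α/β = 56.25/13.61 = 4.1330.

4.1330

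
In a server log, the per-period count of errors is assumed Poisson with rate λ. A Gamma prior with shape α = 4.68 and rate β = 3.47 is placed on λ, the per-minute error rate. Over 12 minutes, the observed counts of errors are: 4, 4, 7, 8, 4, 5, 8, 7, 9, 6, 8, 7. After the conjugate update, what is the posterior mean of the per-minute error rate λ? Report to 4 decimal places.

5.2799

With a Gamma(shape α, rate β) prior, the Poisson likelihood is conjugate: the posterior is Gamma(α + ΣXᵢ, β + n).
Sum of counts S = 77 over n = 12 minutes.
Posterior: Gamma(α+S, β+n) = Gamma(4.68+77, 3.47+12) = Gamma(81.68, 15.47).
Posterior mean = α/β = 81.68/15.47 = 5.2799.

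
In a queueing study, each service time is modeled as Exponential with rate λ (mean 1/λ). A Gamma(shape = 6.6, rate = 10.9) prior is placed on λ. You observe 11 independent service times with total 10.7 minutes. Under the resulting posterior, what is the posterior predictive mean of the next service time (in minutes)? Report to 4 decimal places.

With a Gamma(shape α, rate β) prior on the exponential rate λ, the posterior after n observations with total T = Σxᵢ is Gamma(α+n, β+T).
Posterior: Gamma(6.6+11, 10.9+10.7) = Gamma(17.6, 21.6).
The predictive distribution for the next observation is Lomax; its mean is β/(α−1) = 21.6/16.6 = 1.3012.

1.3012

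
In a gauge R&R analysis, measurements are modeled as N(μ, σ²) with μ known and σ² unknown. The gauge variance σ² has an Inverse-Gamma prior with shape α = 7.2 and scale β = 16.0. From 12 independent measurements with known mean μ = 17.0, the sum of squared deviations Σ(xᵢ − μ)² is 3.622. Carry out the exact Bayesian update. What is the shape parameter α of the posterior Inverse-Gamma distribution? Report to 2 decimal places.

13.20

With known mean μ and an Inverse-Gamma(α, β) prior on σ², the Normal likelihood is conjugate: posterior is Inv-Gamma(α + n/2, β + Σ(xᵢ−μ)²/2).
Posterior: Inv-Gamma(7.2 + 12/2, 16.0 + 3.622/2) = Inv-Gamma(13.20, 17.8110).
Posterior α = 13.20.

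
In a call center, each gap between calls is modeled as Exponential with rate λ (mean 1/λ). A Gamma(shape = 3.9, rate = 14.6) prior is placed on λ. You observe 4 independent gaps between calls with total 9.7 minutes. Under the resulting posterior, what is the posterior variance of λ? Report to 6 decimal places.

0.013379

With a Gamma(shape α, rate β) prior on the exponential rate λ, the posterior after n observations with total T = Σxᵢ is Gamma(α+n, β+T).
Posterior: Gamma(3.9+4, 14.6+9.7) = Gamma(7.9, 24.3).
Var = α/β² = 0.013379.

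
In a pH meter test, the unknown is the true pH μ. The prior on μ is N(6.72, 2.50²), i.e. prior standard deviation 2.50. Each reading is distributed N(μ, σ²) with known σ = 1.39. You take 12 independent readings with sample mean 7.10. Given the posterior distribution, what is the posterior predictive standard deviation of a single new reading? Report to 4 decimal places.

For Normal data with known variance σ², a Normal(μ₀, σ₀²) prior on μ is conjugate. Posterior precision = 1/σ₀² + n/σ²; posterior mean is the precision-weighted average of μ₀ and x̄.
σ₀² = 2.50² = 6.25, σ² = 1.39² = 1.9321; σ² + n·σ₀² = 1.9321 + 12·6.25 = 76.9321.
Posterior precision = 1/σ₀² + n/σ² = 1/6.25 + 12/1.9321 = (σ² + n·σ₀²)/(σ₀²σ²) = 76.9321/(6.25·1.9321); posterior variance σₙ² = σ₀²σ²/(σ² + n·σ₀²) = 6.25·1.9321/76.9321 = 0.156965.
Predictive variance for one new observation = σₙ² + σ² = 6.25·1.9321/76.9321 + 1.9321 = σ²·(σ₀² + 76.9321)/76.9321 = 1.9321·83.1821/76.9321 = 2.089065; SD = √(1.9321·83.1821/76.9321) = 1.4454.

1.4454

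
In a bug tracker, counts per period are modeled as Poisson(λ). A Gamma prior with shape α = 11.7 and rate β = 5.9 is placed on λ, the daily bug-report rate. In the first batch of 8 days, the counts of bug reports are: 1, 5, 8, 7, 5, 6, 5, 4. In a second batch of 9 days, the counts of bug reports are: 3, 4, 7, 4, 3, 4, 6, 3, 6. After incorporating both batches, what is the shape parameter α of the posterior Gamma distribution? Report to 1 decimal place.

With a Gamma(shape α, rate β) prior, the Poisson likelihood is conjugate: the posterior is Gamma(α + ΣXᵢ, β + n).
Batch 1: sum of counts S = 41 over n = 8 days.
After batch 1: Gamma(α+S, β+n) = Gamma(11.7+41, 5.9+8) = Gamma(52.7, 13.9).
Batch 2: sum of counts S = 40 over n = 9 days.
After batch 2: Gamma(α+S, β+n) = Gamma(52.7+40, 13.9+9) = Gamma(92.7, 22.9).
Posterior α = 92.7.

92.7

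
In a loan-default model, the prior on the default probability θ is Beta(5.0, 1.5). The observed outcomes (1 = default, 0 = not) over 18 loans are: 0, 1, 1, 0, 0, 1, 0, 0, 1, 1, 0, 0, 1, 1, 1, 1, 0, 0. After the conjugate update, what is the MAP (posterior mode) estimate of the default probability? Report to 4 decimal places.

The Beta prior is conjugate to a Binomial/Bernoulli likelihood; the update adds successes to α and failures to β.
Posterior: Beta(α+k, β+n−k) = Beta(5.0+9, 1.5+9) = Beta(14.0, 10.5).
Mode of Beta(a,b) for a,b>1 is (a−1)/(a+b−2) = 13.0/22.5 = 0.5778.

0.5778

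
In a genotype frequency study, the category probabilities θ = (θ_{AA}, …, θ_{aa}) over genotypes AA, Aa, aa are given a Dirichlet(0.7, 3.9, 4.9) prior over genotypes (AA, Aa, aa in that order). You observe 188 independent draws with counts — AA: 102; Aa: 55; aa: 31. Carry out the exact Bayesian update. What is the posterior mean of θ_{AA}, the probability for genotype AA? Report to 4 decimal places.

0.5200

The Dirichlet prior is conjugate to the Multinomial likelihood: each posterior αⱼ = prior αⱼ + observed count nⱼ.
Posterior concentration: (102.7, 58.9, 35.9), total = 197.5.
E[θ_{AA}|data] = α_{AA}/Σα = 102.7/197.5 = 0.5200.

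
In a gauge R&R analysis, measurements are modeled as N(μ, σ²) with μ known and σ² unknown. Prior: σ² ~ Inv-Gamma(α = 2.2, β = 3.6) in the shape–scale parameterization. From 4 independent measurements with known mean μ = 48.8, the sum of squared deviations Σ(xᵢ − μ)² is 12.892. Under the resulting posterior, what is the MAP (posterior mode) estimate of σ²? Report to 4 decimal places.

1.9319

With known mean μ and an Inverse-Gamma(α, β) prior on σ², the Normal likelihood is conjugate: posterior is Inv-Gamma(α + n/2, β + Σ(xᵢ−μ)²/2).
Posterior: Inv-Gamma(2.2 + 4/2, 3.6 + 12.892/2) = Inv-Gamma(4.20, 10.0460).
Mode = β/(α+1) = 10.0460/5.20 = 1.9319.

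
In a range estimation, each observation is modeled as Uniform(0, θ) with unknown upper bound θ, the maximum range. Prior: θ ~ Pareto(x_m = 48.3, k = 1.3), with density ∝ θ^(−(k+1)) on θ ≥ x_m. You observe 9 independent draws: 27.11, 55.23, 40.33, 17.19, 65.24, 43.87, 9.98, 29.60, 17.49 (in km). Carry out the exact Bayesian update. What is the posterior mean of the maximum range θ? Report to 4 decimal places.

72.2551

A Pareto(scale x_m, shape k) prior on the upper bound θ of Uniform(0, θ) is conjugate: posterior is Pareto(max(x_m, max xᵢ), k + n).
Sample maximum = 65.24; prior scale x_m = 48.3 → posterior scale = max = 65.24.
Posterior shape = 1.3 + 9 = 10.3.
E[θ|data] = k·x_m/(k−1) = 10.3·65.24/9.3 = 72.2551.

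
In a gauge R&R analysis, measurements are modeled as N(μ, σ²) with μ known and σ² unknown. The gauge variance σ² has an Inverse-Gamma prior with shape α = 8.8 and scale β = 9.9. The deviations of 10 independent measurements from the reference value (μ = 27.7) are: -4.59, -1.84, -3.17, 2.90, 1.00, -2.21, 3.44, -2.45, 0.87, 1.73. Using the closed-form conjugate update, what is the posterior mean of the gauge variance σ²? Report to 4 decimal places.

With known mean μ and an Inverse-Gamma(α, β) prior on σ², the Normal likelihood is conjugate: posterior is Inv-Gamma(α + n/2, β + Σ(xᵢ−μ)²/2).
Σ(xᵢ−μ)² = (-4.59)² + (-1.84)² + (-3.17)² + (2.90)² + (1.00)² + (-2.21)² + (3.44)² + (-2.45)² + (0.87)² + (1.73)² = 70.3826.
Posterior: Inv-Gamma(8.8 + 10/2, 9.9 + 70.3826/2) = Inv-Gamma(13.80, 45.09130).
E[σ²|data] = β/(α−1) = 45.09130/12.80 = 3.5228.

3.5228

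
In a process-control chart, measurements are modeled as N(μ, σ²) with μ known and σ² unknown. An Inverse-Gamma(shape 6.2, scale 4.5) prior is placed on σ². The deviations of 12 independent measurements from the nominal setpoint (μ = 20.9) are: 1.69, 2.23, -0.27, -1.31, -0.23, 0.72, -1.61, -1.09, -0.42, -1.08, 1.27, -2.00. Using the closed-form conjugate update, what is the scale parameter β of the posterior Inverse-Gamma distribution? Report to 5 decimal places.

14.96260

With known mean μ and an Inverse-Gamma(α, β) prior on σ², the Normal likelihood is conjugate: posterior is Inv-Gamma(α + n/2, β + Σ(xᵢ−μ)²/2).
Σ(xᵢ−μ)² = (1.69)² + (2.23)² + (-0.27)² + (-1.31)² + (-0.23)² + (0.72)² + (-1.61)² + (-1.09)² + (-0.42)² + (-1.08)² + (1.27)² + (-2.00)² = 20.9252.
Posterior: Inv-Gamma(6.2 + 12/2, 4.5 + 20.9252/2) = Inv-Gamma(12.20, 14.96260).
Posterior β = 14.96260.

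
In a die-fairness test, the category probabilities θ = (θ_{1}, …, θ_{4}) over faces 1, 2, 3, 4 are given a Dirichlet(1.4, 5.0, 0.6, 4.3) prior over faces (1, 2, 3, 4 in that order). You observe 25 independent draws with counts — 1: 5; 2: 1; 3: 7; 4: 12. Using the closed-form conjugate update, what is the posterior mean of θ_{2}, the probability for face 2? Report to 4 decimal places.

The Dirichlet prior is conjugate to the Multinomial likelihood: each posterior αⱼ = prior αⱼ + observed count nⱼ.
Posterior concentration: (6.4, 6.0, 7.6, 16.3), total = 36.3.
E[θ_{2}|data] = α_{2}/Σα = 6.0/36.3 = 0.1653.

0.1653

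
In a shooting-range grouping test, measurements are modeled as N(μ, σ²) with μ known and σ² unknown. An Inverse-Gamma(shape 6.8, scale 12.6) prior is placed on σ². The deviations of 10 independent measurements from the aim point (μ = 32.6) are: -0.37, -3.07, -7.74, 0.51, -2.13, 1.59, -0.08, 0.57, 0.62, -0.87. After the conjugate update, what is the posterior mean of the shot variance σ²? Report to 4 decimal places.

With known mean μ and an Inverse-Gamma(α, β) prior on σ², the Normal likelihood is conjugate: posterior is Inv-Gamma(α + n/2, β + Σ(xᵢ−μ)²/2).
Σ(xᵢ−μ)² = (-0.37)² + (-3.07)² + (-7.74)² + (0.51)² + (-2.13)² + (1.59)² + (-0.08)² + (0.57)² + (0.62)² + (-0.87)² = 78.2671.
Posterior: Inv-Gamma(6.8 + 10/2, 12.6 + 78.2671/2) = Inv-Gamma(11.80, 51.73355).
E[σ²|data] = β/(α−1) = 51.73355/10.80 = 4.7901.

4.7901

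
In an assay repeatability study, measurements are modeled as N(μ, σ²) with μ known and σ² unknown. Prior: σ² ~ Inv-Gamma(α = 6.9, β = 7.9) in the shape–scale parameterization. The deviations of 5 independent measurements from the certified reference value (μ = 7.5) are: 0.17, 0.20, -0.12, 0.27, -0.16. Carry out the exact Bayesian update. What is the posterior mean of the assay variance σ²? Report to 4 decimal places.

0.9513

With known mean μ and an Inverse-Gamma(α, β) prior on σ², the Normal likelihood is conjugate: posterior is Inv-Gamma(α + n/2, β + Σ(xᵢ−μ)²/2).
Σ(xᵢ−μ)² = (0.17)² + (0.20)² + (-0.12)² + (0.27)² + (-0.16)² = 0.1818.
Posterior: Inv-Gamma(6.9 + 5/2, 7.9 + 0.1818/2) = Inv-Gamma(9.40, 7.99090).
E[σ²|data] = β/(α−1) = 7.99090/8.40 = 0.9513.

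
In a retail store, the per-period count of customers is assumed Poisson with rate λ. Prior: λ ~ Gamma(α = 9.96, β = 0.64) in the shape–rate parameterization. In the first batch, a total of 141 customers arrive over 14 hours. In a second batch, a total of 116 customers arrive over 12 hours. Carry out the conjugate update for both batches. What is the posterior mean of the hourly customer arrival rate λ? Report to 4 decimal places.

With a Gamma(shape α, rate β) prior, the Poisson likelihood is conjugate: the posterior is Gamma(α + ΣXᵢ, β + n).
After batch 1: Gamma(α+S, β+n) = Gamma(9.96+141, 0.64+14) = Gamma(150.96, 14.64).
After batch 2: Gamma(α+S, β+n) = Gamma(150.96+116, 14.64+12) = Gamma(266.96, 26.64).
Posterior mean = α/β = 266.96/26.64 = 10.0210.

10.0210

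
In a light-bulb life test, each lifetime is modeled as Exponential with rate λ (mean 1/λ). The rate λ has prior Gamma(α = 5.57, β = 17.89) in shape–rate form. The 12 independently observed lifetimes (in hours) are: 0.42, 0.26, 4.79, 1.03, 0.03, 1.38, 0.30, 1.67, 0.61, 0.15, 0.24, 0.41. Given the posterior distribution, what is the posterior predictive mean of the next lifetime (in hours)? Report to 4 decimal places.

With a Gamma(shape α, rate β) prior on the exponential rate λ, the posterior after n observations with total T = Σxᵢ is Gamma(α+n, β+T).
Sum of observations T = 11.29 hours; n = 12.
Posterior: Gamma(5.57+12, 17.89+11.29) = Gamma(17.57, 29.18).
The predictive distribution for the next observation is Lomax; its mean is β/(α−1) = 29.18/16.57 = 1.7610.

1.7610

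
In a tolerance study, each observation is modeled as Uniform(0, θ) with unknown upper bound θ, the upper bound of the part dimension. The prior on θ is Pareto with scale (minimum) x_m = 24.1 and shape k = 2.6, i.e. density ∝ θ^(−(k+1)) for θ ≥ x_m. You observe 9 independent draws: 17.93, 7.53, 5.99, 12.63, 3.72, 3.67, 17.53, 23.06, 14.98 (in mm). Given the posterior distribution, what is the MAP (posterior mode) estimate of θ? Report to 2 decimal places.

A Pareto(scale x_m, shape k) prior on the upper bound θ of Uniform(0, θ) is conjugate: posterior is Pareto(max(x_m, max xᵢ), k + n).
Sample maximum = 23.06; prior scale x_m = 24.1 → posterior scale = max = 24.10.
Posterior shape = 2.6 + 9 = 11.6.
The Pareto density is decreasing on [x_m, ∞), so the mode is x_m = 24.10.

24.10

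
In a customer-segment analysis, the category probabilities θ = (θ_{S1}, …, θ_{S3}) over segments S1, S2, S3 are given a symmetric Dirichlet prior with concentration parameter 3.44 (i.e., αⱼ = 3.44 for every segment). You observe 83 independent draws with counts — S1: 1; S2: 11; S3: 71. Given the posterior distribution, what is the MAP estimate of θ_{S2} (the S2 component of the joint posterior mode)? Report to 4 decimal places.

0.1488

The Dirichlet prior is conjugate to the Multinomial likelihood: each posterior αⱼ = prior αⱼ + observed count nⱼ.
Posterior concentration: (4.44, 14.44, 74.44), total = 93.32.
Joint mode component: (α_{S2}−1)/(Σα−K) = 13.44/90.32 = 0.1488.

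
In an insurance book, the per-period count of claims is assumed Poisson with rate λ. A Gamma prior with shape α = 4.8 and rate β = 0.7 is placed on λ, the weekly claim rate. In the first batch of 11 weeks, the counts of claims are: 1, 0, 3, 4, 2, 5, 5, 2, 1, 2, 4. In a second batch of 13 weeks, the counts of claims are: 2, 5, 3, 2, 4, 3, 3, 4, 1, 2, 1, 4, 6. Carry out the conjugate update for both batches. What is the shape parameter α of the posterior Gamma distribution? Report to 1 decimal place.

73.8

With a Gamma(shape α, rate β) prior, the Poisson likelihood is conjugate: the posterior is Gamma(α + ΣXᵢ, β + n).
Batch 1: sum of counts S = 29 over n = 11 weeks.
After batch 1: Gamma(α+S, β+n) = Gamma(4.8+29, 0.7+11) = Gamma(33.8, 11.7).
Batch 2: sum of counts S = 40 over n = 13 weeks.
After batch 2: Gamma(α+S, β+n) = Gamma(33.8+40, 11.7+13) = Gamma(73.8, 24.7).
Posterior α = 73.8.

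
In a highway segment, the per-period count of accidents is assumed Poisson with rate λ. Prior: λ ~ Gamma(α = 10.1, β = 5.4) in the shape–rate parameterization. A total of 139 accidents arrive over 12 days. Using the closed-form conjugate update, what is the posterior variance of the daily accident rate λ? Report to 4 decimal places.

0.4925

With a Gamma(shape α, rate β) prior, the Poisson likelihood is conjugate: the posterior is Gamma(α + ΣXᵢ, β + n).
Posterior: Gamma(α+S, β+n) = Gamma(10.1+139, 5.4+12) = Gamma(149.1, 17.4).
Var = α/β² = 149.1/17.4² = 0.4925.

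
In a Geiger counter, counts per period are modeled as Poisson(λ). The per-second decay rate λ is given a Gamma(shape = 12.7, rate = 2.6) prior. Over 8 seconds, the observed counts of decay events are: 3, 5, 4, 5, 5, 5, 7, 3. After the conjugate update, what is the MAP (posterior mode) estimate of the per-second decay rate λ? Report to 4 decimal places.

With a Gamma(shape α, rate β) prior, the Poisson likelihood is conjugate: the posterior is Gamma(α + ΣXᵢ, β + n).
Sum of counts S = 37 over n = 8 seconds.
Posterior: Gamma(α+S, β+n) = Gamma(12.7+37, 2.6+8) = Gamma(49.7, 10.6).
Mode of Gamma(α,β) for α≥1 is (α−1)/β = 48.7/10.6 = 4.5943.

4.5943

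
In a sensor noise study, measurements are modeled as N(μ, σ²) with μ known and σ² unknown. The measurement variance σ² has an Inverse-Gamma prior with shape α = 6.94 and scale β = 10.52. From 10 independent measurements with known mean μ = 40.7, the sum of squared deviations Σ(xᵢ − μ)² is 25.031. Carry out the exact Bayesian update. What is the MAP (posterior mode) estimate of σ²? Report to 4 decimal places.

1.7802

With known mean μ and an Inverse-Gamma(α, β) prior on σ², the Normal likelihood is conjugate: posterior is Inv-Gamma(α + n/2, β + Σ(xᵢ−μ)²/2).
Posterior: Inv-Gamma(6.94 + 10/2, 10.52 + 25.031/2) = Inv-Gamma(11.94, 23.0355).
Mode = β/(α+1) = 23.0355/12.94 = 1.7802.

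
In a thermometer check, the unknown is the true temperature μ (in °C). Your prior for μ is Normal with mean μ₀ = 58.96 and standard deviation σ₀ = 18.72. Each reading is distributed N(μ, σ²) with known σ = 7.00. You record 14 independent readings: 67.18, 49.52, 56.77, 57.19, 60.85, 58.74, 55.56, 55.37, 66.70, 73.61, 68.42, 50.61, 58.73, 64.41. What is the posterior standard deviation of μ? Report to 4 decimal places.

1.8616

For Normal data with known variance σ², a Normal(μ₀, σ₀²) prior on μ is conjugate. Posterior precision = 1/σ₀² + n/σ²; posterior mean is the precision-weighted average of μ₀ and x̄.
σ₀² = 18.72² = 350.4384, σ² = 7.00² = 49; σ² + n·σ₀² = 49 + 14·350.4384 = 4955.1376.
Posterior precision = 1/σ₀² + n/σ² = 1/350.4384 + 14/49 = (σ² + n·σ₀²)/(σ₀²σ²) = 4955.1376/(350.4384·49); posterior variance σₙ² = σ₀²σ²/(σ² + n·σ₀²) = 350.4384·49/4955.1376 = 3.465389.
Posterior SD = √σₙ² = √(350.4384·49/4955.1376) = 1.8616.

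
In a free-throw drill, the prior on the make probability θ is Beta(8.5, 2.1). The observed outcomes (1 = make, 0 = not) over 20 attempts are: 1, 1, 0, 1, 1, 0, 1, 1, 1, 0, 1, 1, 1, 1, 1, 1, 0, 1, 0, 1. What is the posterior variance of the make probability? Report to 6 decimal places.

0.005639

The Beta prior is conjugate to a Binomial/Bernoulli likelihood; the update adds successes to α and failures to β.
Posterior: Beta(α+k, β+n−k) = Beta(8.5+15, 2.1+5) = Beta(23.5, 7.1).
Var = αβ/((α+β)²(α+β+1)) = 23.5·7.1/(30.6²·31.6) = 0.005639.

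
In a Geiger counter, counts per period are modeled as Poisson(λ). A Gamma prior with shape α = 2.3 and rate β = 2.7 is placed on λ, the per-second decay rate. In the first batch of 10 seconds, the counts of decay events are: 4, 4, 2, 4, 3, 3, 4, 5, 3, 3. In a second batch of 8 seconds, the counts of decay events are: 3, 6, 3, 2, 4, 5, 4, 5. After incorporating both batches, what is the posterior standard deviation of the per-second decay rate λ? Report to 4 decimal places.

With a Gamma(shape α, rate β) prior, the Poisson likelihood is conjugate: the posterior is Gamma(α + ΣXᵢ, β + n).
Batch 1: sum of counts S = 35 over n = 10 seconds.
After batch 1: Gamma(α+S, β+n) = Gamma(2.3+35, 2.7+10) = Gamma(37.3, 12.7).
Batch 2: sum of counts S = 32 over n = 8 seconds.
After batch 2: Gamma(α+S, β+n) = Gamma(37.3+32, 12.7+8) = Gamma(69.3, 20.7).
SD = √α/β = √69.3/20.7 = 0.4022.

0.4022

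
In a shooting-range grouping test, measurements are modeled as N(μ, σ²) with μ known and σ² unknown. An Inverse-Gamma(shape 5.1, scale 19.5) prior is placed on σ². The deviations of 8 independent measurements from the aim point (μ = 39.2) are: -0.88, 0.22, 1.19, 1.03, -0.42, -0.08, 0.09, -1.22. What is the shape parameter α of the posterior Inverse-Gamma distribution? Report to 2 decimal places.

9.10

With known mean μ and an Inverse-Gamma(α, β) prior on σ², the Normal likelihood is conjugate: posterior is Inv-Gamma(α + n/2, β + Σ(xᵢ−μ)²/2).
Σ(xᵢ−μ)² = (-0.88)² + (0.22)² + (1.19)² + (1.03)² + (-0.42)² + (-0.08)² + (0.09)² + (-1.22)² = 4.9791.
Posterior: Inv-Gamma(5.1 + 8/2, 19.5 + 4.9791/2) = Inv-Gamma(9.10, 21.98955).
Posterior α = 9.10.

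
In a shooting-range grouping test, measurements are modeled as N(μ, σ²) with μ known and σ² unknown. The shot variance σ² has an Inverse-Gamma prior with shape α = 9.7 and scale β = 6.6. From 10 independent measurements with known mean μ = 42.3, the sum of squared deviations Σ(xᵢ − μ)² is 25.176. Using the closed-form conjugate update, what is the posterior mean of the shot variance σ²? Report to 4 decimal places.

With known mean μ and an Inverse-Gamma(α, β) prior on σ², the Normal likelihood is conjugate: posterior is Inv-Gamma(α + n/2, β + Σ(xᵢ−μ)²/2).
Posterior: Inv-Gamma(9.7 + 10/2, 6.6 + 25.176/2) = Inv-Gamma(14.70, 19.1880).
E[σ²|data] = β/(α−1) = 19.1880/13.70 = 1.4006.

1.4006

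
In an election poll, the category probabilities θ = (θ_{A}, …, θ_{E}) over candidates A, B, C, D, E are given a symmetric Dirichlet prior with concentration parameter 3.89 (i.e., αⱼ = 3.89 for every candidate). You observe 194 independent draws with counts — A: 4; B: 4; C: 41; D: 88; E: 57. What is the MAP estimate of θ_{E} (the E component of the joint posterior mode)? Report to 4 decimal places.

0.2873

The Dirichlet prior is conjugate to the Multinomial likelihood: each posterior αⱼ = prior αⱼ + observed count nⱼ.
Posterior concentration: (7.89, 7.89, 44.89, 91.89, 60.89), total = 213.45.
Joint mode component: (α_{E}−1)/(Σα−K) = 59.89/208.45 = 0.2873.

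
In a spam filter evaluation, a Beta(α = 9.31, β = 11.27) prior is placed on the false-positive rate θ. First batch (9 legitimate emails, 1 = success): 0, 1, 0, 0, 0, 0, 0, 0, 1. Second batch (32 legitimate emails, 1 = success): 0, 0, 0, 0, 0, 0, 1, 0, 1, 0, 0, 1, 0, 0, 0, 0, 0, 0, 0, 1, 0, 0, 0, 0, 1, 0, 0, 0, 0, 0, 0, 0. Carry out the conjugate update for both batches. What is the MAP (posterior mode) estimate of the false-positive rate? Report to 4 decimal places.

0.2570

The Beta prior is conjugate to a Binomial/Bernoulli likelihood; the update adds successes to α and failures to β.
After batch 1: Beta(9.31+2, 11.27+7) = Beta(11.31, 18.27).
After batch 2: Beta(11.31+5, 18.27+27) = Beta(16.31, 45.27).
Mode of Beta(a,b) for a,b>1 is (a−1)/(a+b−2) = 15.31/59.58 = 0.2570.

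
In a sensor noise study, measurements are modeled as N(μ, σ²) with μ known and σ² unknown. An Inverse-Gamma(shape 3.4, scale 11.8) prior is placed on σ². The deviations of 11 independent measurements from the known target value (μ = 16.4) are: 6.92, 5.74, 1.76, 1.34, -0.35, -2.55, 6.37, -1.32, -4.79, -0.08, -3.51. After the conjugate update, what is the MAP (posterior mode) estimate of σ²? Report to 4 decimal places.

9.7749

With known mean μ and an Inverse-Gamma(α, β) prior on σ², the Normal likelihood is conjugate: posterior is Inv-Gamma(α + n/2, β + Σ(xᵢ−μ)²/2).
Σ(xᵢ−μ)² = (6.92)² + (5.74)² + (1.76)² + (1.34)² + (-0.35)² + (-2.55)² + (6.37)² + (-1.32)² + (-4.79)² + (-0.08)² + (-3.51)² = 169.9421.
Posterior: Inv-Gamma(3.4 + 11/2, 11.8 + 169.9421/2) = Inv-Gamma(8.90, 96.77105).
Mode = β/(α+1) = 96.77105/9.90 = 9.7749.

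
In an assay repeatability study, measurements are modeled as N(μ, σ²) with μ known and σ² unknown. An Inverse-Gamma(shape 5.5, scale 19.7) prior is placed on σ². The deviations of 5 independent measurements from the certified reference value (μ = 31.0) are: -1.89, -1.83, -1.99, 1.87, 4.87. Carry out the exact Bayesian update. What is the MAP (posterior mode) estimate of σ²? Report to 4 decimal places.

4.3053

With known mean μ and an Inverse-Gamma(α, β) prior on σ², the Normal likelihood is conjugate: posterior is Inv-Gamma(α + n/2, β + Σ(xᵢ−μ)²/2).
Σ(xᵢ−μ)² = (-1.89)² + (-1.83)² + (-1.99)² + (1.87)² + (4.87)² = 38.0949.
Posterior: Inv-Gamma(5.5 + 5/2, 19.7 + 38.0949/2) = Inv-Gamma(8.00, 38.74745).
Mode = β/(α+1) = 38.74745/9.00 = 4.3053.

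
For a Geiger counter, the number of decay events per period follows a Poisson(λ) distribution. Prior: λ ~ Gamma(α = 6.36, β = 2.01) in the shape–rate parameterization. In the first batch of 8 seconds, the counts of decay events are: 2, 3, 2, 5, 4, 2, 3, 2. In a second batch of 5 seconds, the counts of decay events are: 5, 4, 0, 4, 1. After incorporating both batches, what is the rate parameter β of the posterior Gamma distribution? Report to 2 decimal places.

With a Gamma(shape α, rate β) prior, the Poisson likelihood is conjugate: the posterior is Gamma(α + ΣXᵢ, β + n).
Batch 1: sum of counts S = 23 over n = 8 seconds.
After batch 1: Gamma(α+S, β+n) = Gamma(6.36+23, 2.01+8) = Gamma(29.36, 10.01).
Batch 2: sum of counts S = 14 over n = 5 seconds.
After batch 2: Gamma(α+S, β+n) = Gamma(29.36+14, 10.01+5) = Gamma(43.36, 15.01).
Posterior β = 15.01.

15.01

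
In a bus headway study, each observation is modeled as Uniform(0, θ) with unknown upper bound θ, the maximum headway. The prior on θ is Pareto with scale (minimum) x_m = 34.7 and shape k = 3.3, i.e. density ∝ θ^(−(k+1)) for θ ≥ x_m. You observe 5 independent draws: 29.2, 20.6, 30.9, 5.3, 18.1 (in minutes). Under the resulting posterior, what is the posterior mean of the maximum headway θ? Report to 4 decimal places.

39.4534

A Pareto(scale x_m, shape k) prior on the upper bound θ of Uniform(0, θ) is conjugate: posterior is Pareto(max(x_m, max xᵢ), k + n).
Sample maximum = 30.9; prior scale x_m = 34.7 → posterior scale = max = 34.7.
Posterior shape = 3.3 + 5 = 8.3.
E[θ|data] = k·x_m/(k−1) = 8.3·34.7/7.3 = 39.4534.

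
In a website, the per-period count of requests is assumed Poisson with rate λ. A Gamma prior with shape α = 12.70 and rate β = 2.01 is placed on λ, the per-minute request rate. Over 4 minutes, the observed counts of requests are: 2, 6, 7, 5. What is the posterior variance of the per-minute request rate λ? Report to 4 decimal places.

0.9053

With a Gamma(shape α, rate β) prior, the Poisson likelihood is conjugate: the posterior is Gamma(α + ΣXᵢ, β + n).
Sum of counts S = 20 over n = 4 minutes.
Posterior: Gamma(α+S, β+n) = Gamma(12.70+20, 2.01+4) = Gamma(32.70, 6.01).
Var = α/β² = 32.70/6.01² = 0.9053.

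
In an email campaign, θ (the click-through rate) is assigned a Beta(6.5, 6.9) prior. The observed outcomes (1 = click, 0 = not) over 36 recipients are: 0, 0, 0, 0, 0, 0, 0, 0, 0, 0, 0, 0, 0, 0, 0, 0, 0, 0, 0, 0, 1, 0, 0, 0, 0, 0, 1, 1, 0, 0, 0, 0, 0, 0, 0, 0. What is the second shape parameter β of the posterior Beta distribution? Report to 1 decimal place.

The Beta prior is conjugate to a Binomial/Bernoulli likelihood; the update adds successes to α and failures to β.
Posterior: Beta(α+k, β+n−k) = Beta(6.5+3, 6.9+33) = Beta(9.5, 39.9).
Posterior β = 39.9.

39.9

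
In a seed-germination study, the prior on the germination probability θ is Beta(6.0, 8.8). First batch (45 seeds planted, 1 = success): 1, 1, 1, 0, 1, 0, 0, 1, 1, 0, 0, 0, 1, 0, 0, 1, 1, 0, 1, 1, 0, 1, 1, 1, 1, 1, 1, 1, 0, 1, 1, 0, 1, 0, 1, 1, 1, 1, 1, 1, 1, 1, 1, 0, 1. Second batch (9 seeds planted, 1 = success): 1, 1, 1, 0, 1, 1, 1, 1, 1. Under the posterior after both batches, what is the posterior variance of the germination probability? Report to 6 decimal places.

The Beta prior is conjugate to a Binomial/Bernoulli likelihood; the update adds successes to α and failures to β.
After batch 1: Beta(6.0+31, 8.8+14) = Beta(37.0, 22.8).
After batch 2: Beta(37.0+8, 22.8+1) = Beta(45.0, 23.8).
Var = αβ/((α+β)²(α+β+1)) = 45.0·23.8/(68.8²·69.8) = 0.003242.

0.003242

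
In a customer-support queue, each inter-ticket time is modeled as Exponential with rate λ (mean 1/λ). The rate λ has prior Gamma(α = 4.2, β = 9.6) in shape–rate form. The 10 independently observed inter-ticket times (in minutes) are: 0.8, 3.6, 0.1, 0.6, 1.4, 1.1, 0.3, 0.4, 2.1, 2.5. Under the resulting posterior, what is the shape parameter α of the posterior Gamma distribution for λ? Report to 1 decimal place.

With a Gamma(shape α, rate β) prior on the exponential rate λ, the posterior after n observations with total T = Σxᵢ is Gamma(α+n, β+T).
Sum of observations T = 12.9 minutes; n = 10.
Posterior: Gamma(4.2+10, 9.6+12.9) = Gamma(14.2, 22.5).
Posterior α = 14.2.

14.2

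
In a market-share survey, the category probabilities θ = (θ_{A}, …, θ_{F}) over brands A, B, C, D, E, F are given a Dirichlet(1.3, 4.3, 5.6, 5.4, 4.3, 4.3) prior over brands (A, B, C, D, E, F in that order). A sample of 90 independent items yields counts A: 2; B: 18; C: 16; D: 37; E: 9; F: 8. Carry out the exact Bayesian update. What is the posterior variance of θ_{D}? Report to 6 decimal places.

The Dirichlet prior is conjugate to the Multinomial likelihood: each posterior αⱼ = prior αⱼ + observed count nⱼ.
Posterior concentration: (3.3, 22.3, 21.6, 42.4, 13.3, 12.3), total = 115.2.
Var[θ_j] = α_j(Σα−α_j)/((Σα)²(Σα+1)) = 42.4·72.8/(115.2²·116.2) = 0.002002.

0.002002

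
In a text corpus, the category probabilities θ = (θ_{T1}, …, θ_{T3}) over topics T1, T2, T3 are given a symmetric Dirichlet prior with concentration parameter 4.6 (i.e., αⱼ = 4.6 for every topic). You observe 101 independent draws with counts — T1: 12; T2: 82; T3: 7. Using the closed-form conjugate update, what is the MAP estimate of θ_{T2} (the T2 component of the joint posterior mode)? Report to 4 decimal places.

The Dirichlet prior is conjugate to the Multinomial likelihood: each posterior αⱼ = prior αⱼ + observed count nⱼ.
Posterior concentration: (16.6, 86.6, 11.6), total = 114.8.
Joint mode component: (α_{T2}−1)/(Σα−K) = 85.6/111.8 = 0.7657.

0.7657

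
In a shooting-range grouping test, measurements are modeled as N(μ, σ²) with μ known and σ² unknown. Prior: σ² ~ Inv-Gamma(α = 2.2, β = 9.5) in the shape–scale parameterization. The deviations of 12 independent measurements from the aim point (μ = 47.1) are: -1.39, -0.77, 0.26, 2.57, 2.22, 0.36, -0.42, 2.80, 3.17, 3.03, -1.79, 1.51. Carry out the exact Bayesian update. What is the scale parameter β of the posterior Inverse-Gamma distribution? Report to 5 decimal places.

With known mean μ and an Inverse-Gamma(α, β) prior on σ², the Normal likelihood is conjugate: posterior is Inv-Gamma(α + n/2, β + Σ(xᵢ−μ)²/2).
Σ(xᵢ−μ)² = (-1.39)² + (-0.77)² + (0.26)² + (2.57)² + (2.22)² + (0.36)² + (-0.42)² + (2.80)² + (3.17)² + (3.03)² + (-1.79)² + (1.51)² = 46.9859.
Posterior: Inv-Gamma(2.2 + 12/2, 9.5 + 46.9859/2) = Inv-Gamma(8.20, 32.99295).
Posterior β = 32.99295.

32.99295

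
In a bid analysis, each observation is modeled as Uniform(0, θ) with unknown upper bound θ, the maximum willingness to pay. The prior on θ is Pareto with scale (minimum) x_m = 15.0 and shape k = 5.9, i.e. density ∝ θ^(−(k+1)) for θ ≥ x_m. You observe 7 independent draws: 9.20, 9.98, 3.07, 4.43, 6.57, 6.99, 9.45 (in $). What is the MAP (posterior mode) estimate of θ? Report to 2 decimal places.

A Pareto(scale x_m, shape k) prior on the upper bound θ of Uniform(0, θ) is conjugate: posterior is Pareto(max(x_m, max xᵢ), k + n).
Sample maximum = 9.98; prior scale x_m = 15.0 → posterior scale = max = 15.00.
Posterior shape = 5.9 + 7 = 12.9.
The Pareto density is decreasing on [x_m, ∞), so the mode is x_m = 15.00.

15.00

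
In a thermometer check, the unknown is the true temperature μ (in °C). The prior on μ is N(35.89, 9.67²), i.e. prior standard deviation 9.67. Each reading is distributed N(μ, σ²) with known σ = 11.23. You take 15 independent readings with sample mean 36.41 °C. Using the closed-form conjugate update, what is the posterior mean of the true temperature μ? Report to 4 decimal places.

36.3671

For Normal data with known variance σ², a Normal(μ₀, σ₀²) prior on μ is conjugate. Posterior precision = 1/σ₀² + n/σ²; posterior mean is the precision-weighted average of μ₀ and x̄.
n·x̄ = 15·36.41 = 546.15.
σ₀² = 9.67² = 93.5089, σ² = 11.23² = 126.1129; σ² + n·σ₀² = 126.1129 + 15·93.5089 = 1528.7464.
Posterior mean = (μ₀/σ₀² + n·x̄/σ²)/(1/σ₀² + n/σ²) = (σ²·μ₀ + σ₀²·n·x̄)/(σ² + n·σ₀²) = (126.1129·35.89 + 93.5089·546.15)/1528.7464 = 55596.077716/1528.7464 = 36.3671.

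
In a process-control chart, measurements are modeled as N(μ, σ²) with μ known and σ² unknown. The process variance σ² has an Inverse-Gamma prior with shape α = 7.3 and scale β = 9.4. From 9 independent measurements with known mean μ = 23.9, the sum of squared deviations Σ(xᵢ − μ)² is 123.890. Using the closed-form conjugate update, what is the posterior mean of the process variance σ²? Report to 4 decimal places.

6.6060

With known mean μ and an Inverse-Gamma(α, β) prior on σ², the Normal likelihood is conjugate: posterior is Inv-Gamma(α + n/2, β + Σ(xᵢ−μ)²/2).
Posterior: Inv-Gamma(7.3 + 9/2, 9.4 + 123.890/2) = Inv-Gamma(11.80, 71.3450).
E[σ²|data] = β/(α−1) = 71.3450/10.80 = 6.6060.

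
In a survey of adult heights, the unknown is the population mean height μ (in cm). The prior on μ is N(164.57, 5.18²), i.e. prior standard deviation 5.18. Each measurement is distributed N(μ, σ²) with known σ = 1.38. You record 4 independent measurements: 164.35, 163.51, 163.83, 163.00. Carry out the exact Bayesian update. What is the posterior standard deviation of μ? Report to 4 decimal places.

For Normal data with known variance σ², a Normal(μ₀, σ₀²) prior on μ is conjugate. Posterior precision = 1/σ₀² + n/σ²; posterior mean is the precision-weighted average of μ₀ and x̄.
σ₀² = 5.18² = 26.8324, σ² = 1.38² = 1.9044; σ² + n·σ₀² = 1.9044 + 4·26.8324 = 109.234.
Posterior precision = 1/σ₀² + n/σ² = 1/26.8324 + 4/1.9044 = (σ² + n·σ₀²)/(σ₀²σ²) = 109.234/(26.8324·1.9044); posterior variance σₙ² = σ₀²σ²/(σ² + n·σ₀²) = 26.8324·1.9044/109.234 = 0.467800.
Posterior SD = √σₙ² = √(26.8324·1.9044/109.234) = 0.6840.

0.6840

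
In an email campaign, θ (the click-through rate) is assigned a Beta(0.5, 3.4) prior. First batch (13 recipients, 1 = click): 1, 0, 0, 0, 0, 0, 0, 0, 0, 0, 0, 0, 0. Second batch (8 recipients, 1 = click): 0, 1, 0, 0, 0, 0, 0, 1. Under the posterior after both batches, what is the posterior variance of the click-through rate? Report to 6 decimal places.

0.004664

The Beta prior is conjugate to a Binomial/Bernoulli likelihood; the update adds successes to α and failures to β.
After batch 1: Beta(0.5+1, 3.4+12) = Beta(1.5, 15.4).
After batch 2: Beta(1.5+2, 15.4+6) = Beta(3.5, 21.4).
Var = αβ/((α+β)²(α+β+1)) = 3.5·21.4/(24.9²·25.9) = 0.004664.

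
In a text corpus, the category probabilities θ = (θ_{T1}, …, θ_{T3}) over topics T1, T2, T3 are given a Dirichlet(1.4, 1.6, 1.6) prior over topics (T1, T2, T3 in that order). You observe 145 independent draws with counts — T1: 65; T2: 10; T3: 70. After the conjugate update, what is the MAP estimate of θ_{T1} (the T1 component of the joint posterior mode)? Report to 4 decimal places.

The Dirichlet prior is conjugate to the Multinomial likelihood: each posterior αⱼ = prior αⱼ + observed count nⱼ.
Posterior concentration: (66.4, 11.6, 71.6), total = 149.6.
Joint mode component: (α_{T1}−1)/(Σα−K) = 65.4/146.6 = 0.4461.

0.4461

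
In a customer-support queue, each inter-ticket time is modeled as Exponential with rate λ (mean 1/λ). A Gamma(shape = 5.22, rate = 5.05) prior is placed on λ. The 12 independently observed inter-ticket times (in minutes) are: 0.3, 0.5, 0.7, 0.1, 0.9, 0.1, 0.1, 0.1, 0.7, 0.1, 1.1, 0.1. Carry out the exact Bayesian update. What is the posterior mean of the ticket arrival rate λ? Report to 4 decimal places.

With a Gamma(shape α, rate β) prior on the exponential rate λ, the posterior after n observations with total T = Σxᵢ is Gamma(α+n, β+T).
Sum of observations T = 4.8 minutes; n = 12.
Posterior: Gamma(5.22+12, 5.05+4.8) = Gamma(17.22, 9.85).
Posterior mean of λ = α/β = 17.22/9.85 = 1.7482.

1.7482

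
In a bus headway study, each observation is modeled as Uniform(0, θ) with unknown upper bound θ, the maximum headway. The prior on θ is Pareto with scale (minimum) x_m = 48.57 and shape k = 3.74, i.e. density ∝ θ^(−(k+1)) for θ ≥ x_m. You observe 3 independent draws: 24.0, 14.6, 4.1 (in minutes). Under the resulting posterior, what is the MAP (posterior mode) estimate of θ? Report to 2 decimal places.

48.57

A Pareto(scale x_m, shape k) prior on the upper bound θ of Uniform(0, θ) is conjugate: posterior is Pareto(max(x_m, max xᵢ), k + n).
Sample maximum = 24.0; prior scale x_m = 48.57 → posterior scale = max = 48.57.
Posterior shape = 3.74 + 3 = 6.74.
The Pareto density is decreasing on [x_m, ∞), so the mode is x_m = 48.57.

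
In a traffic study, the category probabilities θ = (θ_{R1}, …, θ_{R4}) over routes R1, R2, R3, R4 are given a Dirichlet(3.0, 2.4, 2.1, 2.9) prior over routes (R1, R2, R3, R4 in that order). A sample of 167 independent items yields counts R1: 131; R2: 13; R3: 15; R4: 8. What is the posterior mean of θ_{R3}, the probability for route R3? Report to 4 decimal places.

The Dirichlet prior is conjugate to the Multinomial likelihood: each posterior αⱼ = prior αⱼ + observed count nⱼ.
Posterior concentration: (134.0, 15.4, 17.1, 10.9), total = 177.4.
E[θ_{R3}|data] = α_{R3}/Σα = 17.1/177.4 = 0.0964.

0.0964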